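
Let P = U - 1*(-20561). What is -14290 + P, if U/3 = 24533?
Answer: 79870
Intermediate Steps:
U = 73599 (U = 3*24533 = 73599)
P = 94160 (P = 73599 - 1*(-20561) = 73599 + 20561 = 94160)
-14290 + P = -14290 + 94160 = 79870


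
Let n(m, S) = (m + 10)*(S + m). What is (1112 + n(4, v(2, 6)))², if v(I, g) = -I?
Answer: 1299600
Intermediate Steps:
n(m, S) = (10 + m)*(S + m)
(1112 + n(4, v(2, 6)))² = (1112 + (4² + 10*(-1*2) + 10*4 - 1*2*4))² = (1112 + (16 + 10*(-2) + 40 - 2*4))² = (1112 + (16 - 20 + 40 - 8))² = (1112 + 28)² = 1140² = 1299600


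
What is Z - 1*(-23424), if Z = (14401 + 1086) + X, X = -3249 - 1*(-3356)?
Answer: 39018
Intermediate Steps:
X = 107 (X = -3249 + 3356 = 107)
Z = 15594 (Z = (14401 + 1086) + 107 = 15487 + 107 = 15594)
Z - 1*(-23424) = 15594 - 1*(-23424) = 15594 + 23424 = 39018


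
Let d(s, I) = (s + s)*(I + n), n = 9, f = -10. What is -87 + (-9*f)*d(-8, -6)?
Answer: -4407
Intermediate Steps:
d(s, I) = 2*s*(9 + I) (d(s, I) = (s + s)*(I + 9) = (2*s)*(9 + I) = 2*s*(9 + I))
-87 + (-9*f)*d(-8, -6) = -87 + (-9*(-10))*(2*(-8)*(9 - 6)) = -87 + 90*(2*(-8)*3) = -87 + 90*(-48) = -87 - 4320 = -4407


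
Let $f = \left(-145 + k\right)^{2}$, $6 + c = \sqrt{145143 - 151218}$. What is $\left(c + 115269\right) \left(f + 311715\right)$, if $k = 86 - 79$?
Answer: $38124274617 + 14884155 i \sqrt{3} \approx 3.8124 \cdot 10^{10} + 2.578 \cdot 10^{7} i$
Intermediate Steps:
$c = -6 + 45 i \sqrt{3}$ ($c = -6 + \sqrt{145143 - 151218} = -6 + \sqrt{-6075} = -6 + 45 i \sqrt{3} \approx -6.0 + 77.942 i$)
$k = 7$ ($k = 86 - 79 = 7$)
$f = 19044$ ($f = \left(-145 + 7\right)^{2} = \left(-138\right)^{2} = 19044$)
$\left(c + 115269\right) \left(f + 311715\right) = \left(\left(-6 + 45 i \sqrt{3}\right) + 115269\right) \left(19044 + 311715\right) = \left(115263 + 45 i \sqrt{3}\right) 330759 = 38124274617 + 14884155 i \sqrt{3}$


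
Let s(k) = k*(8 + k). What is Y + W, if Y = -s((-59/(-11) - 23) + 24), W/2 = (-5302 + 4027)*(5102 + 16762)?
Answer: -6746148260/121 ≈ -5.5753e+7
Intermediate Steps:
W = -55753200 (W = 2*((-5302 + 4027)*(5102 + 16762)) = 2*(-1275*21864) = 2*(-27876600) = -55753200)
Y = -11060/121 (Y = -((-59/(-11) - 23) + 24)*(8 + ((-59/(-11) - 23) + 24)) = -((-59*(-1/11) - 23) + 24)*(8 + ((-59*(-1/11) - 23) + 24)) = -((59/11 - 23) + 24)*(8 + ((59/11 - 23) + 24)) = -(-194/11 + 24)*(8 + (-194/11 + 24)) = -70*(8 + 70/11)/11 = -70*158/(11*11) = -1*11060/121 = -11060/121 ≈ -91.405)
Y + W = -11060/121 - 55753200 = -6746148260/121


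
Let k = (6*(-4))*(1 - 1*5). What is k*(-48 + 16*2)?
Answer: -1536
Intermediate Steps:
k = 96 (k = -24*(1 - 5) = -24*(-4) = 96)
k*(-48 + 16*2) = 96*(-48 + 16*2) = 96*(-48 + 32) = 96*(-16) = -1536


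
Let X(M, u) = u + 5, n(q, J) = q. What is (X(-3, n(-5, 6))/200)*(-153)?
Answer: 0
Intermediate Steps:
X(M, u) = 5 + u
(X(-3, n(-5, 6))/200)*(-153) = ((5 - 5)/200)*(-153) = ((1/200)*0)*(-153) = 0*(-153) = 0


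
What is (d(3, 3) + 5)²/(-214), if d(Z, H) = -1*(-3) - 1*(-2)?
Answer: -50/107 ≈ -0.46729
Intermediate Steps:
d(Z, H) = 5 (d(Z, H) = 3 + 2 = 5)
(d(3, 3) + 5)²/(-214) = (5 + 5)²/(-214) = -1/214*10² = -1/214*100 = -50/107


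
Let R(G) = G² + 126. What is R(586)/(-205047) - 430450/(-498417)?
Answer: -27651574508/34066303533 ≈ -0.81170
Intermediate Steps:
R(G) = 126 + G²
R(586)/(-205047) - 430450/(-498417) = (126 + 586²)/(-205047) - 430450/(-498417) = (126 + 343396)*(-1/205047) - 430450*(-1/498417) = 343522*(-1/205047) + 430450/498417 = -343522/205047 + 430450/498417 = -27651574508/34066303533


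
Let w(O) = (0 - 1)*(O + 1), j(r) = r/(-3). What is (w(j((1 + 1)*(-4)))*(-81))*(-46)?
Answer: -13662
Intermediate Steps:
j(r) = -r/3 (j(r) = r*(-1/3) = -r/3)
w(O) = -1 - O (w(O) = -(1 + O) = -1 - O)
(w(j((1 + 1)*(-4)))*(-81))*(-46) = ((-1 - (-1)*(1 + 1)*(-4)/3)*(-81))*(-46) = ((-1 - (-1)*2*(-4)/3)*(-81))*(-46) = ((-1 - (-1)*(-8)/3)*(-81))*(-46) = ((-1 - 1*8/3)*(-81))*(-46) = ((-1 - 8/3)*(-81))*(-46) = -11/3*(-81)*(-46) = 297*(-46) = -13662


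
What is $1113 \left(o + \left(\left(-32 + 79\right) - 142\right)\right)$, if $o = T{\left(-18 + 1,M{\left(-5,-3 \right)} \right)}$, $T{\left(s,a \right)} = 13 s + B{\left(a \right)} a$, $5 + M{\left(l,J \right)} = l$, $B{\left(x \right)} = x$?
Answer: $-240408$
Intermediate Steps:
$M{\left(l,J \right)} = -5 + l$
$T{\left(s,a \right)} = a^{2} + 13 s$ ($T{\left(s,a \right)} = 13 s + a a = 13 s + a^{2} = a^{2} + 13 s$)
$o = -121$ ($o = \left(-5 - 5\right)^{2} + 13 \left(-18 + 1\right) = \left(-10\right)^{2} + 13 \left(-17\right) = 100 - 221 = -121$)
$1113 \left(o + \left(\left(-32 + 79\right) - 142\right)\right) = 1113 \left(-121 + \left(\left(-32 + 79\right) - 142\right)\right) = 1113 \left(-121 + \left(47 - 142\right)\right) = 1113 \left(-121 - 95\right) = 1113 \left(-216\right) = -240408$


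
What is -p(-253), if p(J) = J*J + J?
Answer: -63756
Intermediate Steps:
p(J) = J + J² (p(J) = J² + J = J + J²)
-p(-253) = -(-253)*(1 - 253) = -(-253)*(-252) = -1*63756 = -63756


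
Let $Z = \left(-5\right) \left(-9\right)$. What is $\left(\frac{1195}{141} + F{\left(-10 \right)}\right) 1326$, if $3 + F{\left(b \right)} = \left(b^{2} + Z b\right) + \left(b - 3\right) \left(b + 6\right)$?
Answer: $- \frac{18230732}{47} \approx -3.8789 \cdot 10^{5}$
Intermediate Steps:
$Z = 45$
$F{\left(b \right)} = -3 + b^{2} + 45 b + \left(-3 + b\right) \left(6 + b\right)$ ($F{\left(b \right)} = -3 + \left(\left(b^{2} + 45 b\right) + \left(b - 3\right) \left(b + 6\right)\right) = -3 + \left(\left(b^{2} + 45 b\right) + \left(-3 + b\right) \left(6 + b\right)\right) = -3 + \left(b^{2} + 45 b + \left(-3 + b\right) \left(6 + b\right)\right) = -3 + b^{2} + 45 b + \left(-3 + b\right) \left(6 + b\right)$)
$\left(\frac{1195}{141} + F{\left(-10 \right)}\right) 1326 = \left(\frac{1195}{141} + \left(-21 + 2 \left(-10\right)^{2} + 48 \left(-10\right)\right)\right) 1326 = \left(1195 \cdot \frac{1}{141} - 301\right) 1326 = \left(\frac{1195}{141} - 301\right) 1326 = \left(- \frac{41246}{141}\right) 1326 = - \frac{18230732}{47}$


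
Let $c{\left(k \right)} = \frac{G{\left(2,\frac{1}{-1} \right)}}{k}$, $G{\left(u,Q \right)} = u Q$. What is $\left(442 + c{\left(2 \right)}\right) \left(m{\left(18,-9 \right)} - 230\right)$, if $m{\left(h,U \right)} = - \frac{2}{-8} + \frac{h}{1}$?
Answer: $- \frac{373527}{4} \approx -93382.0$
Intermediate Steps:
$G{\left(u,Q \right)} = Q u$
$c{\left(k \right)} = - \frac{2}{k}$ ($c{\left(k \right)} = \frac{\frac{1}{-1} \cdot 2}{k} = \frac{\left(-1\right) 2}{k} = - \frac{2}{k}$)
$m{\left(h,U \right)} = \frac{1}{4} + h$ ($m{\left(h,U \right)} = \left(-2\right) \left(- \frac{1}{8}\right) + h 1 = \frac{1}{4} + h$)
$\left(442 + c{\left(2 \right)}\right) \left(m{\left(18,-9 \right)} - 230\right) = \left(442 - \frac{2}{2}\right) \left(\left(\frac{1}{4} + 18\right) - 230\right) = \left(442 - 1\right) \left(\frac{73}{4} - 230\right) = \left(442 - 1\right) \left(- \frac{847}{4}\right) = 441 \left(- \frac{847}{4}\right) = - \frac{373527}{4}$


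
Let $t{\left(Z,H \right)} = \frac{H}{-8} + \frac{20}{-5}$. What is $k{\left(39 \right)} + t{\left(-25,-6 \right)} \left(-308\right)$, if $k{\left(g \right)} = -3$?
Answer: $998$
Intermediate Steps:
$t{\left(Z,H \right)} = -4 - \frac{H}{8}$ ($t{\left(Z,H \right)} = H \left(- \frac{1}{8}\right) + 20 \left(- \frac{1}{5}\right) = - \frac{H}{8} - 4 = -4 - \frac{H}{8}$)
$k{\left(39 \right)} + t{\left(-25,-6 \right)} \left(-308\right) = -3 + \left(-4 - - \frac{3}{4}\right) \left(-308\right) = -3 + \left(-4 + \frac{3}{4}\right) \left(-308\right) = -3 - -1001 = -3 + 1001 = 998$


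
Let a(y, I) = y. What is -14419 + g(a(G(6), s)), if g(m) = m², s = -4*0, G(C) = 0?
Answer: -14419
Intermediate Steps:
s = 0
-14419 + g(a(G(6), s)) = -14419 + 0² = -14419 + 0 = -14419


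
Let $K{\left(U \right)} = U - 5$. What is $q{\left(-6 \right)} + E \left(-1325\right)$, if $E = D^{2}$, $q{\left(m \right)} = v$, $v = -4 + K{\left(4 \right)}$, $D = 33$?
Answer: $-1442930$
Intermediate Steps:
$K{\left(U \right)} = -5 + U$ ($K{\left(U \right)} = U - 5 = -5 + U$)
$v = -5$ ($v = -4 + \left(-5 + 4\right) = -4 - 1 = -5$)
$q{\left(m \right)} = -5$
$E = 1089$ ($E = 33^{2} = 1089$)
$q{\left(-6 \right)} + E \left(-1325\right) = -5 + 1089 \left(-1325\right) = -5 - 1442925 = -1442930$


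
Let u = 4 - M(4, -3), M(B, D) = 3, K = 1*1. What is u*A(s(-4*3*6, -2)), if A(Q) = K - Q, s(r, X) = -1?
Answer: 2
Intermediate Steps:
K = 1
A(Q) = 1 - Q
u = 1 (u = 4 - 1*3 = 4 - 3 = 1)
u*A(s(-4*3*6, -2)) = 1*(1 - 1*(-1)) = 1*(1 + 1) = 1*2 = 2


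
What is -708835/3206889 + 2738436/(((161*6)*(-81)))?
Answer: -23379163463/663826023 ≈ -35.219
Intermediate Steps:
-708835/3206889 + 2738436/(((161*6)*(-81))) = -708835*1/3206889 + 2738436/((966*(-81))) = -708835/3206889 + 2738436/(-78246) = -708835/3206889 + 2738436*(-1/78246) = -708835/3206889 - 456406/13041 = -23379163463/663826023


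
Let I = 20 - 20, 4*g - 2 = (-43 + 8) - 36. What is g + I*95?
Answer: -69/4 ≈ -17.250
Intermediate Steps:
g = -69/4 (g = ½ + ((-43 + 8) - 36)/4 = ½ + (-35 - 36)/4 = ½ + (¼)*(-71) = ½ - 71/4 = -69/4 ≈ -17.250)
I = 0
g + I*95 = -69/4 + 0*95 = -69/4 + 0 = -69/4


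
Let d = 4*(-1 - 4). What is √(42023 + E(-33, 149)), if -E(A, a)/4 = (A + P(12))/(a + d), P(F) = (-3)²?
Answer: √77701903/43 ≈ 205.00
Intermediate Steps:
P(F) = 9
d = -20 (d = 4*(-5) = -20)
E(A, a) = -4*(9 + A)/(-20 + a) (E(A, a) = -4*(A + 9)/(a - 20) = -4*(9 + A)/(-20 + a))
√(42023 + E(-33, 149)) = √(42023 + 4*(-9 - 1*(-33))/(-20 + 149)) = √(42023 + 4*(-9 + 33)/129) = √(42023 + 4*(1/129)*24) = √(42023 + 32/43) = √(1807021/43) = √77701903/43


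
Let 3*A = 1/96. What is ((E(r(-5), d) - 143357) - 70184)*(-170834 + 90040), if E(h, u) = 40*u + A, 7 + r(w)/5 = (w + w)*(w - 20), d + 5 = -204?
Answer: 2581670752339/144 ≈ 1.7928e+10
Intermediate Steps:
d = -209 (d = -5 - 204 = -209)
A = 1/288 (A = (1/3)/96 = (1/3)*(1/96) = 1/288 ≈ 0.0034722)
r(w) = -35 + 10*w*(-20 + w) (r(w) = -35 + 5*((w + w)*(w - 20)) = -35 + 5*((2*w)*(-20 + w)) = -35 + 5*(2*w*(-20 + w)) = -35 + 10*w*(-20 + w))
E(h, u) = 1/288 + 40*u (E(h, u) = 40*u + 1/288 = 1/288 + 40*u)
((E(r(-5), d) - 143357) - 70184)*(-170834 + 90040) = (((1/288 + 40*(-209)) - 143357) - 70184)*(-170834 + 90040) = (((1/288 - 8360) - 143357) - 70184)*(-80794) = ((-2407679/288 - 143357) - 70184)*(-80794) = (-43694495/288 - 70184)*(-80794) = -63907487/288*(-80794) = 2581670752339/144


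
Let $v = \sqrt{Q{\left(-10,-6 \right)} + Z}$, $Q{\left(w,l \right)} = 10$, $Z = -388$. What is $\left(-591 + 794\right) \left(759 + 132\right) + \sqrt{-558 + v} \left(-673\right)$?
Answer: $180873 - 673 \sqrt{-558 + 3 i \sqrt{42}} \approx 1.806 \cdot 10^{5} - 15900.0 i$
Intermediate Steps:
$v = 3 i \sqrt{42}$ ($v = \sqrt{10 - 388} = \sqrt{-378} = 3 i \sqrt{42} \approx 19.442 i$)
$\left(-591 + 794\right) \left(759 + 132\right) + \sqrt{-558 + v} \left(-673\right) = \left(-591 + 794\right) \left(759 + 132\right) + \sqrt{-558 + 3 i \sqrt{42}} \left(-673\right) = 203 \cdot 891 - 673 \sqrt{-558 + 3 i \sqrt{42}} = 180873 - 673 \sqrt{-558 + 3 i \sqrt{42}}$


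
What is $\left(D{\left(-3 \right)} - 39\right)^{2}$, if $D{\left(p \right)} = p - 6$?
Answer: $2304$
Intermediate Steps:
$D{\left(p \right)} = -6 + p$ ($D{\left(p \right)} = p - 6 = -6 + p$)
$\left(D{\left(-3 \right)} - 39\right)^{2} = \left(\left(-6 - 3\right) - 39\right)^{2} = \left(-9 - 39\right)^{2} = \left(-48\right)^{2} = 2304$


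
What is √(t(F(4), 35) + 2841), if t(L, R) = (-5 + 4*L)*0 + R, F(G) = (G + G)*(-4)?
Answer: 2*√719 ≈ 53.628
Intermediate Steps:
F(G) = -8*G (F(G) = (2*G)*(-4) = -8*G)
t(L, R) = R (t(L, R) = 0 + R = R)
√(t(F(4), 35) + 2841) = √(35 + 2841) = √2876 = 2*√719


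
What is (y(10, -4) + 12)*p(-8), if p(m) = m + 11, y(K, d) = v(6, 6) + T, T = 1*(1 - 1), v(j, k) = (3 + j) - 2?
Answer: 57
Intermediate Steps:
v(j, k) = 1 + j
T = 0 (T = 1*0 = 0)
y(K, d) = 7 (y(K, d) = (1 + 6) + 0 = 7 + 0 = 7)
p(m) = 11 + m
(y(10, -4) + 12)*p(-8) = (7 + 12)*(11 - 8) = 19*3 = 57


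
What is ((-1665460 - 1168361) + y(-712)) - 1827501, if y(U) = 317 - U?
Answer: -4660293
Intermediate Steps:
((-1665460 - 1168361) + y(-712)) - 1827501 = ((-1665460 - 1168361) + (317 - 1*(-712))) - 1827501 = (-2833821 + (317 + 712)) - 1827501 = (-2833821 + 1029) - 1827501 = -2832792 - 1827501 = -4660293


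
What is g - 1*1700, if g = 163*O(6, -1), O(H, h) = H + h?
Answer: -885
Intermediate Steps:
g = 815 (g = 163*(6 - 1) = 163*5 = 815)
g - 1*1700 = 815 - 1*1700 = 815 - 1700 = -885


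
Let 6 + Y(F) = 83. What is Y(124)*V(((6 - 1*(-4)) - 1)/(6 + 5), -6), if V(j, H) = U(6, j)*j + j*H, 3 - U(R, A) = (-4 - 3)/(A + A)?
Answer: 161/2 ≈ 80.500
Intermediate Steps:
U(R, A) = 3 + 7/(2*A) (U(R, A) = 3 - (-4 - 3)/(A + A) = 3 - (-7)/(2*A) = 3 + 7/(2*A))
Y(F) = 77 (Y(F) = -6 + 83 = 77)
V(j, H) = H*j + j*(3 + 7/(2*j)) (V(j, H) = (3 + 7/(2*j))*j + j*H = j*(3 + 7/(2*j)) + H*j = H*j + j*(3 + 7/(2*j)))
Y(124)*V(((6 - 1*(-4)) - 1)/(6 + 5), -6) = 77*(7/2 + 3*(((6 - 1*(-4)) - 1)/(6 + 5)) - 6*((6 - 1*(-4)) - 1)/(6 + 5)) = 77*(7/2 + 3*(((6 + 4) - 1)/11) - 6*((6 + 4) - 1)/11) = 77*(7/2 + 3*((10 - 1)*(1/11)) - 6*(10 - 1)/11) = 77*(7/2 + 3*(9*(1/11)) - 54/11) = 77*(7/2 + 3*(9/11) - 6*9/11) = 77*(7/2 + 27/11 - 54/11) = 77*(23/22) = 161/2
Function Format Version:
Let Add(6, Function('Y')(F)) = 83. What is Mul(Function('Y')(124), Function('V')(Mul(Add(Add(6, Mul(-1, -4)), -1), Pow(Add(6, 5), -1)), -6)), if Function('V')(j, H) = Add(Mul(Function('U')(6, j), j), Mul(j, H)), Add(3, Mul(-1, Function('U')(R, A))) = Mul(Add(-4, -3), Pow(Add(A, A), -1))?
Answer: Rational(161, 2) ≈ 80.500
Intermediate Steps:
Function('U')(R, A) = Add(3, Mul(Rational(7, 2), Pow(A, -1))) (Function('U')(R, A) = Add(3, Mul(-1, Mul(Add(-4, -3), Pow(Add(A, A), -1)))) = Add(3, Mul(-1, Mul(-7, Pow(Mul(2, A), -1)))) = Add(3, Mul(-1, Mul(-7, Mul(Rational(1, 2), Pow(A, -1))))) = Add(3, Mul(-1, Mul(Rational(-7, 2), Pow(A, -1)))) = Add(3, Mul(Rational(7, 2), Pow(A, -1))))
Function('Y')(F) = 77 (Function('Y')(F) = Add(-6, 83) = 77)
Function('V')(j, H) = Add(Mul(H, j), Mul(j, Add(3, Mul(Rational(7, 2), Pow(j, -1))))) (Function('V')(j, H) = Add(Mul(Add(3, Mul(Rational(7, 2), Pow(j, -1))), j), Mul(j, H)) = Add(Mul(j, Add(3, Mul(Rational(7, 2), Pow(j, -1)))), Mul(H, j)) = Add(Mul(H, j), Mul(j, Add(3, Mul(Rational(7, 2), Pow(j, -1))))))
Mul(Function('Y')(124), Function('V')(Mul(Add(Add(6, Mul(-1, -4)), -1), Pow(Add(6, 5), -1)), -6)) = Mul(77, Add(Rational(7, 2), Mul(3, Mul(Add(Add(6, Mul(-1, -4)), -1), Pow(Add(6, 5), -1))), Mul(-6, Mul(Add(Add(6, Mul(-1, -4)), -1), Pow(Add(6, 5), -1))))) = Mul(77, Add(Rational(7, 2), Mul(3, Mul(Add(Add(6, 4), -1), Pow(11, -1))), Mul(-6, Mul(Add(Add(6, 4), -1), Pow(11, -1))))) = Mul(77, Add(Rational(7, 2), Mul(3, Mul(Add(10, -1), Rational(1, 11))), Mul(-6, Mul(Add(10, -1), Rational(1, 11))))) = Mul(77, Add(Rational(7, 2), Mul(3, Mul(9, Rational(1, 11))), Mul(-6, Mul(9, Rational(1, 11))))) = Mul(77, Add(Rational(7, 2), Mul(3, Rational(9, 11)), Mul(-6, Rational(9, 11)))) = Mul(77, Add(Rational(7, 2), Rational(27, 11), Rational(-54, 11))) = Mul(77, Rational(23, 22)) = Rational(161, 2)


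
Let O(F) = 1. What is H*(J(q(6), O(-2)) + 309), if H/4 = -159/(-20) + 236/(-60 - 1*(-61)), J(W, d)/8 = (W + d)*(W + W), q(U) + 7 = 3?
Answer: 2444379/5 ≈ 4.8888e+5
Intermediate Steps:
q(U) = -4 (q(U) = -7 + 3 = -4)
J(W, d) = 16*W*(W + d) (J(W, d) = 8*((W + d)*(W + W)) = 8*((W + d)*(2*W)) = 8*(2*W*(W + d)) = 16*W*(W + d))
H = 4879/5 (H = 4*(-159/(-20) + 236/(-60 - 1*(-61))) = 4*(-159*(-1/20) + 236/(-60 + 61)) = 4*(159/20 + 236/1) = 4*(159/20 + 236*1) = 4*(159/20 + 236) = 4*(4879/20) = 4879/5 ≈ 975.80)
H*(J(q(6), O(-2)) + 309) = 4879*(16*(-4)*(-4 + 1) + 309)/5 = 4879*(16*(-4)*(-3) + 309)/5 = 4879*(192 + 309)/5 = (4879/5)*501 = 2444379/5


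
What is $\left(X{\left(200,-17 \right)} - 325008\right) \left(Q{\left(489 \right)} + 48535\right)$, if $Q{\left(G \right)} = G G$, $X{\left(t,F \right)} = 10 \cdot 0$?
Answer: $-93490501248$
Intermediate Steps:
$X{\left(t,F \right)} = 0$
$Q{\left(G \right)} = G^{2}$
$\left(X{\left(200,-17 \right)} - 325008\right) \left(Q{\left(489 \right)} + 48535\right) = \left(0 - 325008\right) \left(489^{2} + 48535\right) = - 325008 \left(239121 + 48535\right) = \left(-325008\right) 287656 = -93490501248$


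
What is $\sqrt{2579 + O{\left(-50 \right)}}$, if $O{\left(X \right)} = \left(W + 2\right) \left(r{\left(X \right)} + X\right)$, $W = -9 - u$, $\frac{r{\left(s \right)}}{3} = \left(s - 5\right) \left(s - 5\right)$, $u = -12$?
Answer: $2 \sqrt{11926} \approx 218.41$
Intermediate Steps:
$r{\left(s \right)} = 3 \left(-5 + s\right)^{2}$ ($r{\left(s \right)} = 3 \left(s - 5\right) \left(s - 5\right) = 3 \left(-5 + s\right) \left(-5 + s\right) = 3 \left(-5 + s\right)^{2}$)
$W = 3$ ($W = -9 - -12 = -9 + 12 = 3$)
$O{\left(X \right)} = 5 X + 15 \left(-5 + X\right)^{2}$ ($O{\left(X \right)} = \left(3 + 2\right) \left(3 \left(-5 + X\right)^{2} + X\right) = 5 \left(X + 3 \left(-5 + X\right)^{2}\right) = 5 X + 15 \left(-5 + X\right)^{2}$)
$\sqrt{2579 + O{\left(-50 \right)}} = \sqrt{2579 + \left(5 \left(-50\right) + 15 \left(-5 - 50\right)^{2}\right)} = \sqrt{2579 - \left(250 - 15 \left(-55\right)^{2}\right)} = \sqrt{2579 + \left(-250 + 15 \cdot 3025\right)} = \sqrt{2579 + \left(-250 + 45375\right)} = \sqrt{2579 + 45125} = \sqrt{47704} = 2 \sqrt{11926}$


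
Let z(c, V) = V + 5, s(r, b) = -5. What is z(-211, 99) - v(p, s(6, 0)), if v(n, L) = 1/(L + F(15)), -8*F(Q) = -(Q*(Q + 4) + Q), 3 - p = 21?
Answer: 6758/65 ≈ 103.97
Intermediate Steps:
p = -18 (p = 3 - 1*21 = 3 - 21 = -18)
z(c, V) = 5 + V
F(Q) = Q/8 + Q*(4 + Q)/8 (F(Q) = -(-1)*(Q*(Q + 4) + Q)/8 = -(-1)*(Q*(4 + Q) + Q)/8 = -(-1)*(Q + Q*(4 + Q))/8 = -(-Q - Q*(4 + Q))/8 = Q/8 + Q*(4 + Q)/8)
v(n, L) = 1/(75/2 + L) (v(n, L) = 1/(L + (1/8)*15*(5 + 15)) = 1/(L + (1/8)*15*20) = 1/(L + 75/2) = 1/(75/2 + L))
z(-211, 99) - v(p, s(6, 0)) = (5 + 99) - 2/(75 + 2*(-5)) = 104 - 2/(75 - 10) = 104 - 2/65 = 6758/65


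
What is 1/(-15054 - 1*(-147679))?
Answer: 1/132625 ≈ 7.5401e-6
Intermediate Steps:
1/(-15054 - 1*(-147679)) = 1/(-15054 + 147679) = 1/132625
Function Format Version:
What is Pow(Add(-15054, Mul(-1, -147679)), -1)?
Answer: Rational(1, 132625) ≈ 7.5401e-6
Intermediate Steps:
Pow(Add(-15054, Mul(-1, -147679)), -1) = Pow(Add(-15054, 147679), -1) = Pow(132625, -1) = Rational(1, 132625)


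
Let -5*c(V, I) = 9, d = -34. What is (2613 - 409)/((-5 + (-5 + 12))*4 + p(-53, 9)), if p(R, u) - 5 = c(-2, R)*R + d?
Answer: 2755/93 ≈ 29.624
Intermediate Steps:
c(V, I) = -9/5 (c(V, I) = -⅕*9 = -9/5)
p(R, u) = -29 - 9*R/5 (p(R, u) = 5 + (-9*R/5 - 34) = 5 + (-34 - 9*R/5) = -29 - 9*R/5)
(2613 - 409)/((-5 + (-5 + 12))*4 + p(-53, 9)) = (2613 - 409)/((-5 + (-5 + 12))*4 + (-29 - 9/5*(-53))) = 2204/((-5 + 7)*4 + (-29 + 477/5)) = 2204/(2*4 + 332/5) = 2204/(8 + 332/5) = 2204/(372/5) = 2204*(5/372) = 2755/93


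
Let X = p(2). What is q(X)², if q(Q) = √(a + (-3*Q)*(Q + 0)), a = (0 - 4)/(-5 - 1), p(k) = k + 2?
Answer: -142/3 ≈ -47.333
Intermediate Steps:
p(k) = 2 + k
a = ⅔ (a = -4/(-6) = -4*(-⅙) = ⅔ ≈ 0.66667)
X = 4 (X = 2 + 2 = 4)
q(Q) = √(⅔ - 3*Q²) (q(Q) = √(⅔ + (-3*Q)*(Q + 0)) = √(⅔ + (-3*Q)*Q) = √(⅔ - 3*Q²))
q(X)² = (√(6 - 27*4²)/3)² = (√(6 - 27*16)/3)² = (√(6 - 432)/3)² = (√(-426)/3)² = ((I*√426)/3)² = (I*√426/3)² = -142/3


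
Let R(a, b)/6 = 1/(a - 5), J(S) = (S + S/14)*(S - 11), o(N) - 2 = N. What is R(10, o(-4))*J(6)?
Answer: -270/7 ≈ -38.571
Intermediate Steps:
o(N) = 2 + N
J(S) = 15*S*(-11 + S)/14 (J(S) = (S + S*(1/14))*(-11 + S) = (S + S/14)*(-11 + S) = (15*S/14)*(-11 + S) = 15*S*(-11 + S)/14)
R(a, b) = 6/(-5 + a) (R(a, b) = 6/(a - 5) = 6/(-5 + a))
R(10, o(-4))*J(6) = (6/(-5 + 10))*((15/14)*6*(-11 + 6)) = (6/5)*((15/14)*6*(-5)) = (6*(⅕))*(-225/7) = (6/5)*(-225/7) = -270/7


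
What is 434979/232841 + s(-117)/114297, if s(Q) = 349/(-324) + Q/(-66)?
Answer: 5715846249941/3059639709588 ≈ 1.8681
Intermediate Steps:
s(Q) = -349/324 - Q/66 (s(Q) = 349*(-1/324) + Q*(-1/66) = -349/324 - Q/66)
434979/232841 + s(-117)/114297 = 434979/232841 + (-349/324 - 1/66*(-117))/114297 = 434979*(1/232841) + (-349/324 + 39/22)*(1/114297) = 434979/232841 + (2479/3564)*(1/114297) = 434979/232841 + 2479/407354508 = 5715846249941/3059639709588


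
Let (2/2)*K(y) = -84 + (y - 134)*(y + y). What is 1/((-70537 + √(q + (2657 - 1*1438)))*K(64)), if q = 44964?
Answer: 70537/44997718250184 + √46183/44997718250184 ≈ 1.5723e-9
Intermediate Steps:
K(y) = -84 + 2*y*(-134 + y) (K(y) = -84 + (y - 134)*(y + y) = -84 + (-134 + y)*(2*y) = -84 + 2*y*(-134 + y))
1/((-70537 + √(q + (2657 - 1*1438)))*K(64)) = 1/((-70537 + √(44964 + (2657 - 1*1438)))*(-84 - 268*64 + 2*64²)) = 1/((-70537 + √(44964 + (2657 - 1438)))*(-84 - 17152 + 2*4096)) = 1/((-70537 + √(44964 + 1219))*(-84 - 17152 + 8192)) = 1/(-70537 + √46183*(-9044)) = -1/9044/(-70537 + √46183) = -1/(9044*(-70537 + √46183))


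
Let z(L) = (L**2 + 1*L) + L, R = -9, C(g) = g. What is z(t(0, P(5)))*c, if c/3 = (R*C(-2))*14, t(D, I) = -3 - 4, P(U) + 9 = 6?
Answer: 26460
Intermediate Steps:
P(U) = -3 (P(U) = -9 + 6 = -3)
t(D, I) = -7
z(L) = L**2 + 2*L (z(L) = (L**2 + L) + L = (L + L**2) + L = L**2 + 2*L)
c = 756 (c = 3*(-9*(-2)*14) = 3*(18*14) = 3*252 = 756)
z(t(0, P(5)))*c = -7*(2 - 7)*756 = -7*(-5)*756 = 35*756 = 26460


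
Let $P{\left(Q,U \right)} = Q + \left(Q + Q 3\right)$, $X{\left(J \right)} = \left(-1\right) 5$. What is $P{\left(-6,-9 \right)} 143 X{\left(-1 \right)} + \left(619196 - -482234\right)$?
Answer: $1122880$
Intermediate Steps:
$X{\left(J \right)} = -5$
$P{\left(Q,U \right)} = 5 Q$ ($P{\left(Q,U \right)} = Q + \left(Q + 3 Q\right) = Q + 4 Q = 5 Q$)
$P{\left(-6,-9 \right)} 143 X{\left(-1 \right)} + \left(619196 - -482234\right) = 5 \left(-6\right) 143 \left(-5\right) + \left(619196 - -482234\right) = \left(-30\right) 143 \left(-5\right) + \left(619196 + 482234\right) = \left(-4290\right) \left(-5\right) + 1101430 = 21450 + 1101430 = 1122880$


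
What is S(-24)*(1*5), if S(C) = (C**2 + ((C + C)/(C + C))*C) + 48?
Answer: 3000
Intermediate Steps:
S(C) = 48 + C + C**2 (S(C) = (C**2 + ((2*C)/((2*C)))*C) + 48 = (C**2 + ((2*C)*(1/(2*C)))*C) + 48 = (C**2 + 1*C) + 48 = (C**2 + C) + 48 = (C + C**2) + 48 = 48 + C + C**2)
S(-24)*(1*5) = (48 - 24 + (-24)**2)*(1*5) = (48 - 24 + 576)*5 = 600*5 = 3000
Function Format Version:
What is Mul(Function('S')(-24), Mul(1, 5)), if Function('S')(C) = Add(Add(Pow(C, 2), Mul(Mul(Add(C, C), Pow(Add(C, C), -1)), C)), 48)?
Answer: 3000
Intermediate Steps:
Function('S')(C) = Add(48, C, Pow(C, 2)) (Function('S')(C) = Add(Add(Pow(C, 2), Mul(Mul(Mul(2, C), Pow(Mul(2, C), -1)), C)), 48) = Add(Add(Pow(C, 2), Mul(Mul(Mul(2, C), Mul(Rational(1, 2), Pow(C, -1))), C)), 48) = Add(Add(Pow(C, 2), Mul(1, C)), 48) = Add(Add(Pow(C, 2), C), 48) = Add(Add(C, Pow(C, 2)), 48) = Add(48, C, Pow(C, 2)))
Mul(Function('S')(-24), Mul(1, 5)) = Mul(Add(48, -24, Pow(-24, 2)), Mul(1, 5)) = Mul(Add(48, -24, 576), 5) = Mul(600, 5) = 3000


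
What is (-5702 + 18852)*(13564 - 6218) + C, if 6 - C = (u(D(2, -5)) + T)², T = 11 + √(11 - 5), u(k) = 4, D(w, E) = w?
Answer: 96599675 - 30*√6 ≈ 9.6600e+7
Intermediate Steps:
T = 11 + √6 ≈ 13.449
C = 6 - (15 + √6)² (C = 6 - (4 + (11 + √6))² = 6 - (15 + √6)² ≈ -298.48)
(-5702 + 18852)*(13564 - 6218) + C = (-5702 + 18852)*(13564 - 6218) + (6 - (15 + √6)²) = 13150*7346 + (6 - (15 + √6)²) = 96599900 + (6 - (15 + √6)²) = 96599906 - (15 + √6)²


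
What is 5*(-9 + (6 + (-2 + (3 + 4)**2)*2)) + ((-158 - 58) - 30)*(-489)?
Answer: 120749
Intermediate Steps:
5*(-9 + (6 + (-2 + (3 + 4)**2)*2)) + ((-158 - 58) - 30)*(-489) = 5*(-9 + (6 + (-2 + 7**2)*2)) + (-216 - 30)*(-489) = 5*(-9 + (6 + (-2 + 49)*2)) - 246*(-489) = 5*(-9 + (6 + 47*2)) + 120294 = 5*(-9 + (6 + 94)) + 120294 = 5*(-9 + 100) + 120294 = 5*91 + 120294 = 455 + 120294 = 120749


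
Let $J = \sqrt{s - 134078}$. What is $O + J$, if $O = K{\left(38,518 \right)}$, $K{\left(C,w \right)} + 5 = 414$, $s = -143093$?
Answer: $409 + i \sqrt{277171} \approx 409.0 + 526.47 i$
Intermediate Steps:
$K{\left(C,w \right)} = 409$ ($K{\left(C,w \right)} = -5 + 414 = 409$)
$O = 409$
$J = i \sqrt{277171}$ ($J = \sqrt{-143093 - 134078} = \sqrt{-277171} = i \sqrt{277171} \approx 526.47 i$)
$O + J = 409 + i \sqrt{277171}$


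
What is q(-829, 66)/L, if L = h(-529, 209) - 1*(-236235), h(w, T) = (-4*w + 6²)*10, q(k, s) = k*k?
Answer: 687241/257755 ≈ 2.6663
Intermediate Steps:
q(k, s) = k²
h(w, T) = 360 - 40*w (h(w, T) = (-4*w + 36)*10 = (36 - 4*w)*10 = 360 - 40*w)
L = 257755 (L = (360 - 40*(-529)) - 1*(-236235) = (360 + 21160) + 236235 = 21520 + 236235 = 257755)
q(-829, 66)/L = (-829)²/257755 = 687241*(1/257755) = 687241/257755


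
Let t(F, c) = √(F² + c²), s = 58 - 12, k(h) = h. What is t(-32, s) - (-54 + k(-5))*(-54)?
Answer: -3186 + 2*√785 ≈ -3130.0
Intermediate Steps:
s = 46
t(-32, s) - (-54 + k(-5))*(-54) = √((-32)² + 46²) - (-54 - 5)*(-54) = √(1024 + 2116) - (-59)*(-54) = √3140 - 1*3186 = 2*√785 - 3186 = -3186 + 2*√785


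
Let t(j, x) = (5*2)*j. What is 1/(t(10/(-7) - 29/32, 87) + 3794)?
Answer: 112/422313 ≈ 0.00026521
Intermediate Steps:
t(j, x) = 10*j
1/(t(10/(-7) - 29/32, 87) + 3794) = 1/(10*(10/(-7) - 29/32) + 3794) = 1/(10*(10*(-1/7) - 29*1/32) + 3794) = 1/(10*(-10/7 - 29/32) + 3794) = 1/(10*(-523/224) + 3794) = 1/(-2615/112 + 3794) = 1/(422313/112) = 112/422313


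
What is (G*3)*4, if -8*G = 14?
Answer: -21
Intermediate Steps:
G = -7/4 (G = -⅛*14 = -7/4 ≈ -1.7500)
(G*3)*4 = -7/4*3*4 = -21/4*4 = -21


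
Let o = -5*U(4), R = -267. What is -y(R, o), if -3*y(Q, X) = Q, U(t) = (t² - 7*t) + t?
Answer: -89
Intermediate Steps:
U(t) = t² - 6*t
o = 40 (o = -20*(-6 + 4) = -20*(-2) = -5*(-8) = 40)
y(Q, X) = -Q/3
-y(R, o) = -(-1)*(-267)/3 = -1*89 = -89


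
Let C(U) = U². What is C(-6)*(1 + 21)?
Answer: 792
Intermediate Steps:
C(-6)*(1 + 21) = (-6)²*(1 + 21) = 36*22 = 792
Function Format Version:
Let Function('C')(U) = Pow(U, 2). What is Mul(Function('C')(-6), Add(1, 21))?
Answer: 792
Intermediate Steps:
Mul(Function('C')(-6), Add(1, 21)) = Mul(Pow(-6, 2), Add(1, 21)) = Mul(36, 22) = 792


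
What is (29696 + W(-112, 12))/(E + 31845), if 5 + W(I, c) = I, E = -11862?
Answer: 29579/19983 ≈ 1.4802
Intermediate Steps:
W(I, c) = -5 + I
(29696 + W(-112, 12))/(E + 31845) = (29696 + (-5 - 112))/(-11862 + 31845) = (29696 - 117)/19983 = 29579*(1/19983) = 29579/19983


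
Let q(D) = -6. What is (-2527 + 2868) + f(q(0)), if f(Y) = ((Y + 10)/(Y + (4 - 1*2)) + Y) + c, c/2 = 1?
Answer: 336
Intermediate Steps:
c = 2 (c = 2*1 = 2)
f(Y) = 2 + Y + (10 + Y)/(2 + Y) (f(Y) = ((Y + 10)/(Y + (4 - 1*2)) + Y) + 2 = ((10 + Y)/(Y + (4 - 2)) + Y) + 2 = ((10 + Y)/(Y + 2) + Y) + 2 = ((10 + Y)/(2 + Y) + Y) + 2 = (Y + (10 + Y)/(2 + Y)) + 2 = 2 + Y + (10 + Y)/(2 + Y))
(-2527 + 2868) + f(q(0)) = (-2527 + 2868) + (14 + (-6)² + 5*(-6))/(2 - 6) = 341 + (14 + 36 - 30)/(-4) = 341 - ¼*20 = 341 - 5 = 336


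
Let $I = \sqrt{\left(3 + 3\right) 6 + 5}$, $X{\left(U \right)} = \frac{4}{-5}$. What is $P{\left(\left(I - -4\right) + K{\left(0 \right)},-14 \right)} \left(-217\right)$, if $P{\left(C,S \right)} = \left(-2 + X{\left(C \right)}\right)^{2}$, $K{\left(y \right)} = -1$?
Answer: $- \frac{42532}{25} \approx -1701.3$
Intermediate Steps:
$X{\left(U \right)} = - \frac{4}{5}$ ($X{\left(U \right)} = 4 \left(- \frac{1}{5}\right) = - \frac{4}{5}$)
$I = \sqrt{41}$ ($I = \sqrt{6 \cdot 6 + 5} = \sqrt{36 + 5} = \sqrt{41} \approx 6.4031$)
$P{\left(C,S \right)} = \frac{196}{25}$ ($P{\left(C,S \right)} = \left(-2 - \frac{4}{5}\right)^{2} = \left(- \frac{14}{5}\right)^{2} = \frac{196}{25}$)
$P{\left(\left(I - -4\right) + K{\left(0 \right)},-14 \right)} \left(-217\right) = \frac{196}{25} \left(-217\right) = - \frac{42532}{25}$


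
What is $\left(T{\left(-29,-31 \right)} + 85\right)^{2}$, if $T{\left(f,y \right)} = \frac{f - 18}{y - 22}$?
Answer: $\frac{20720704}{2809} \approx 7376.5$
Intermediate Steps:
$T{\left(f,y \right)} = \frac{-18 + f}{-22 + y}$
$\left(T{\left(-29,-31 \right)} + 85\right)^{2} = \left(\frac{-18 - 29}{-22 - 31} + 85\right)^{2} = \left(\frac{1}{-53} \left(-47\right) + 85\right)^{2} = \left(\left(- \frac{1}{53}\right) \left(-47\right) + 85\right)^{2} = \left(\frac{47}{53} + 85\right)^{2} = \left(\frac{4552}{53}\right)^{2} = \frac{20720704}{2809}$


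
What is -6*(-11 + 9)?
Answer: 12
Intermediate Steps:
-6*(-11 + 9) = -6*(-2) = 12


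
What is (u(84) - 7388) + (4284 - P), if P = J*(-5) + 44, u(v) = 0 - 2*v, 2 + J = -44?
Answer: -3546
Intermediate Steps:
J = -46 (J = -2 - 44 = -46)
u(v) = -2*v
P = 274 (P = -46*(-5) + 44 = 230 + 44 = 274)
(u(84) - 7388) + (4284 - P) = (-2*84 - 7388) + (4284 - 1*274) = (-168 - 7388) + (4284 - 274) = -7556 + 4010 = -3546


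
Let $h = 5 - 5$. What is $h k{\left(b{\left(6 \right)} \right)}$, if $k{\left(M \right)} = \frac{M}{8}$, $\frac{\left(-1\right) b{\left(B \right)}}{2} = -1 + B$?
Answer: $0$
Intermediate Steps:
$b{\left(B \right)} = 2 - 2 B$ ($b{\left(B \right)} = - 2 \left(-1 + B\right) = 2 - 2 B$)
$h = 0$
$k{\left(M \right)} = \frac{M}{8}$ ($k{\left(M \right)} = M \frac{1}{8} = \frac{M}{8}$)
$h k{\left(b{\left(6 \right)} \right)} = 0 \frac{2 - 12}{8} = 0 \cdot \frac{1}{8} \left(-10\right) = 0 \left(- \frac{5}{4}\right) = 0$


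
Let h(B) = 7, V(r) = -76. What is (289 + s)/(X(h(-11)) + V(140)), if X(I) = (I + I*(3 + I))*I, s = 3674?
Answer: 3963/463 ≈ 8.5594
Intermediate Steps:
X(I) = I*(I + I*(3 + I))
(289 + s)/(X(h(-11)) + V(140)) = (289 + 3674)/(7**2*(4 + 7) - 76) = 3963/(49*11 - 76) = 3963/(539 - 76) = 3963/463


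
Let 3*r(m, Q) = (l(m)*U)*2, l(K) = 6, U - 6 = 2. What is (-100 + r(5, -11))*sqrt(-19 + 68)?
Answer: -476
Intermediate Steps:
U = 8 (U = 6 + 2 = 8)
r(m, Q) = 32 (r(m, Q) = ((6*8)*2)/3 = (48*2)/3 = (1/3)*96 = 32)
(-100 + r(5, -11))*sqrt(-19 + 68) = (-100 + 32)*sqrt(-19 + 68) = -68*sqrt(49) = -68*7 = -476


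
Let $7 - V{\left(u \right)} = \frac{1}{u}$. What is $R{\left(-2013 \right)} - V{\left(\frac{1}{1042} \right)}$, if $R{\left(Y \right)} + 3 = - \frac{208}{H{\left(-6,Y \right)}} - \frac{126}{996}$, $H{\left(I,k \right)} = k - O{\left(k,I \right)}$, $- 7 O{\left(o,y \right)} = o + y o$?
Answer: $\frac{344929631}{334158} \approx 1032.2$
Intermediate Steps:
$O{\left(o,y \right)} = - \frac{o}{7} - \frac{o y}{7}$ ($O{\left(o,y \right)} = - \frac{o + y o}{7} = - \frac{o + o y}{7} = - \frac{o}{7} - \frac{o y}{7}$)
$H{\left(I,k \right)} = k + \frac{k \left(1 + I\right)}{7}$ ($H{\left(I,k \right)} = k - - \frac{k \left(1 + I\right)}{7} = k + \frac{k \left(1 + I\right)}{7}$)
$R{\left(Y \right)} = - \frac{519}{166} - \frac{728}{Y}$ ($R{\left(Y \right)} = -3 - \left(\frac{21}{166} + 208 \frac{7}{Y \left(8 - 6\right)}\right) = -3 - \left(\frac{21}{166} + \frac{208}{\frac{1}{7} Y 2}\right) = -3 - \left(\frac{21}{166} + \frac{208}{\frac{2}{7} Y}\right) = -3 - \left(\frac{21}{166} + 208 \frac{7}{2 Y}\right) = -3 - \left(\frac{21}{166} + \frac{728}{Y}\right) = - \frac{519}{166} - \frac{728}{Y}$)
$V{\left(u \right)} = 7 - \frac{1}{u}$
$R{\left(-2013 \right)} - V{\left(\frac{1}{1042} \right)} = \left(- \frac{519}{166} - \frac{728}{-2013}\right) - \left(7 - \frac{1}{\frac{1}{1042}}\right) = \left(- \frac{519}{166} - - \frac{728}{2013}\right) - \left(7 - \frac{1}{\frac{1}{1042}}\right) = \left(- \frac{519}{166} + \frac{728}{2013}\right) - \left(7 - 1042\right) = - \frac{923899}{334158} - \left(7 - 1042\right) = - \frac{923899}{334158} - -1035 = - \frac{923899}{334158} + 1035 = \frac{344929631}{334158}$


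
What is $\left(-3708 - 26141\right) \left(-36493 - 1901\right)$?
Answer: $1146022506$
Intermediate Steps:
$\left(-3708 - 26141\right) \left(-36493 - 1901\right) = \left(-29849\right) \left(-38394\right) = 1146022506$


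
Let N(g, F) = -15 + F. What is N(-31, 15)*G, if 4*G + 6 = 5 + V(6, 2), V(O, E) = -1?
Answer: 0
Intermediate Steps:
G = -½ (G = -3/2 + (5 - 1)/4 = -3/2 + (¼)*4 = -3/2 + 1 = -½ ≈ -0.50000)
N(-31, 15)*G = (-15 + 15)*(-½) = 0*(-½) = 0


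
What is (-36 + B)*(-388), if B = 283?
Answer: -95836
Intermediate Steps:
(-36 + B)*(-388) = (-36 + 283)*(-388) = 247*(-388) = -95836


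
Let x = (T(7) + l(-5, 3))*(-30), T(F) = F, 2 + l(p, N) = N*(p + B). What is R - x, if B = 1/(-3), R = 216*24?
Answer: 4854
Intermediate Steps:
R = 5184
B = -⅓ ≈ -0.33333
l(p, N) = -2 + N*(-⅓ + p) (l(p, N) = -2 + N*(p - ⅓) = -2 + N*(-⅓ + p))
x = 330 (x = (7 + (-2 - ⅓*3 + 3*(-5)))*(-30) = (7 + (-2 - 1 - 15))*(-30) = (7 - 18)*(-30) = -11*(-30) = 330)
R - x = 5184 - 1*330 = 5184 - 330 = 4854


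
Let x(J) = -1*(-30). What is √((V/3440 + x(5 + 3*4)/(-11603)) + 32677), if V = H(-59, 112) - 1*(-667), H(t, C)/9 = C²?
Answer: 7*√35948864042205/232060 ≈ 180.86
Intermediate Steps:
H(t, C) = 9*C²
V = 113563 (V = 9*112² - 1*(-667) = 9*12544 + 667 = 112896 + 667 = 113563)
x(J) = 30
√((V/3440 + x(5 + 3*4)/(-11603)) + 32677) = √((113563/3440 + 30/(-11603)) + 32677) = √((113563*(1/3440) + 30*(-1/11603)) + 32677) = √((2641/80 - 30/11603) + 32677) = √(30641123/928240 + 32677) = √(30362739603/928240) = 7*√35948864042205/232060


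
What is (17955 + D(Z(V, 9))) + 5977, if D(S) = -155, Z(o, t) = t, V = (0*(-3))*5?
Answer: 23777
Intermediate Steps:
V = 0 (V = 0*5 = 0)
(17955 + D(Z(V, 9))) + 5977 = (17955 - 155) + 5977 = 17800 + 5977 = 23777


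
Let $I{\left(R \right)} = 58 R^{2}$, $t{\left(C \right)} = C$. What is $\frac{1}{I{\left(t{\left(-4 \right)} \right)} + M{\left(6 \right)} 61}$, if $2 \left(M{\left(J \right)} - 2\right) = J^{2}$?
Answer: $\frac{1}{2148} \approx 0.00046555$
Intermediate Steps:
$M{\left(J \right)} = 2 + \frac{J^{2}}{2}$
$\frac{1}{I{\left(t{\left(-4 \right)} \right)} + M{\left(6 \right)} 61} = \frac{1}{58 \left(-4\right)^{2} + \left(2 + \frac{6^{2}}{2}\right) 61} = \frac{1}{58 \cdot 16 + \left(2 + \frac{1}{2} \cdot 36\right) 61} = \frac{1}{928 + \left(2 + 18\right) 61} = \frac{1}{928 + 20 \cdot 61} = \frac{1}{928 + 1220} = \frac{1}{2148}$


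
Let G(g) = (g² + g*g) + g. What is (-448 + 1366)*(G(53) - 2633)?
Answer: 2788884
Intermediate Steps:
G(g) = g + 2*g² (G(g) = (g² + g²) + g = 2*g² + g = g + 2*g²)
(-448 + 1366)*(G(53) - 2633) = (-448 + 1366)*(53*(1 + 2*53) - 2633) = 918*(53*(1 + 106) - 2633) = 918*(53*107 - 2633) = 918*(5671 - 2633) = 918*3038 = 2788884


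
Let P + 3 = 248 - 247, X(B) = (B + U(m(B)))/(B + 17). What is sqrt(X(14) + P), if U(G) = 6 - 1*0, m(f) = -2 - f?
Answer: I*sqrt(1302)/31 ≈ 1.164*I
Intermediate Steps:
U(G) = 6 (U(G) = 6 + 0 = 6)
X(B) = (6 + B)/(17 + B) (X(B) = (B + 6)/(B + 17) = (6 + B)/(17 + B))
P = -2 (P = -3 + (248 - 247) = -3 + 1 = -2)
sqrt(X(14) + P) = sqrt((6 + 14)/(17 + 14) - 2) = sqrt(20/31 - 2) = sqrt(-42/31) = I*sqrt(1302)/31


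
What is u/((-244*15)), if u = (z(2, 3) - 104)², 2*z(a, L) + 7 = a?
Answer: -15123/4880 ≈ -3.0990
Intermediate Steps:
z(a, L) = -7/2 + a/2
u = 45369/4 (u = ((-7/2 + (½)*2) - 104)² = ((-7/2 + 1) - 104)² = (-5/2 - 104)² = (-213/2)² = 45369/4 ≈ 11342.)
u/((-244*15)) = 45369/(4*((-244*15))) = (45369/4)/(-3660) = (45369/4)*(-1/3660) = -15123/4880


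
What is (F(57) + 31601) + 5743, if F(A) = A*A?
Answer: 40593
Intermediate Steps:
F(A) = A²
(F(57) + 31601) + 5743 = (57² + 31601) + 5743 = (3249 + 31601) + 5743 = 34850 + 5743 = 40593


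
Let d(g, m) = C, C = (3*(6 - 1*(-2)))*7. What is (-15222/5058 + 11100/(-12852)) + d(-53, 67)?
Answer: 49394134/300951 ≈ 164.13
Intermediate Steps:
C = 168 (C = (3*(6 + 2))*7 = (3*8)*7 = 24*7 = 168)
d(g, m) = 168
(-15222/5058 + 11100/(-12852)) + d(-53, 67) = (-15222/5058 + 11100/(-12852)) + 168 = (-15222*1/5058 + 11100*(-1/12852)) + 168 = (-2537/843 - 925/1071) + 168 = -1165634/300951 + 168 = 49394134/300951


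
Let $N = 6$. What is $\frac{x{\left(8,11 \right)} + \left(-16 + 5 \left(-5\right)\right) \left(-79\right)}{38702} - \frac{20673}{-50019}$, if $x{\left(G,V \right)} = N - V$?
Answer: $\frac{160307982}{322639223} \approx 0.49686$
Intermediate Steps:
$x{\left(G,V \right)} = 6 - V$
$\frac{x{\left(8,11 \right)} + \left(-16 + 5 \left(-5\right)\right) \left(-79\right)}{38702} - \frac{20673}{-50019} = \frac{\left(6 - 11\right) + \left(-16 + 5 \left(-5\right)\right) \left(-79\right)}{38702} - \frac{20673}{-50019} = \left(\left(6 - 11\right) + \left(-16 - 25\right) \left(-79\right)\right) \frac{1}{38702} - - \frac{6891}{16673} = \left(-5 - -3239\right) \frac{1}{38702} + \frac{6891}{16673} = \left(-5 + 3239\right) \frac{1}{38702} + \frac{6891}{16673} = 3234 \cdot \frac{1}{38702} + \frac{6891}{16673} = \frac{1617}{19351} + \frac{6891}{16673} = \frac{160307982}{322639223}$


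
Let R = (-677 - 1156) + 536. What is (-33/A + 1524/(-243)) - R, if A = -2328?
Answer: 81130915/62856 ≈ 1290.7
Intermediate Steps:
R = -1297 (R = -1833 + 536 = -1297)
(-33/A + 1524/(-243)) - R = (-33/(-2328) + 1524/(-243)) - 1*(-1297) = (-33*(-1/2328) + 1524*(-1/243)) + 1297 = (11/776 - 508/81) + 1297 = -393317/62856 + 1297 = 81130915/62856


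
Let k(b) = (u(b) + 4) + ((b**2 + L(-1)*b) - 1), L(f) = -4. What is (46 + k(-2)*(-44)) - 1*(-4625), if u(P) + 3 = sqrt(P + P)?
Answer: 4143 - 88*I ≈ 4143.0 - 88.0*I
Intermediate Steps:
u(P) = -3 + sqrt(2)*sqrt(P) (u(P) = -3 + sqrt(P + P) = -3 + sqrt(2*P) = -3 + sqrt(2)*sqrt(P))
k(b) = b**2 - 4*b + sqrt(2)*sqrt(b) (k(b) = ((-3 + sqrt(2)*sqrt(b)) + 4) + ((b**2 - 4*b) - 1) = (1 + sqrt(2)*sqrt(b)) + (-1 + b**2 - 4*b) = b**2 - 4*b + sqrt(2)*sqrt(b))
(46 + k(-2)*(-44)) - 1*(-4625) = (46 + ((-2)**2 - 4*(-2) + sqrt(2)*sqrt(-2))*(-44)) - 1*(-4625) = (46 + (4 + 8 + sqrt(2)*(I*sqrt(2)))*(-44)) + 4625 = (46 + (4 + 8 + 2*I)*(-44)) + 4625 = (46 + (12 + 2*I)*(-44)) + 4625 = (46 + (-528 - 88*I)) + 4625 = (-482 - 88*I) + 4625 = 4143 - 88*I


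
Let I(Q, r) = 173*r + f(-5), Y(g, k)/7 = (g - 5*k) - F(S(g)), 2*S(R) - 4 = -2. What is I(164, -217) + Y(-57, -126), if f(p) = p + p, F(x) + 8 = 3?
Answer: -33505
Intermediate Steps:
S(R) = 1 (S(R) = 2 + (½)*(-2) = 2 - 1 = 1)
F(x) = -5 (F(x) = -8 + 3 = -5)
f(p) = 2*p
Y(g, k) = 35 - 35*k + 7*g (Y(g, k) = 7*((g - 5*k) - 1*(-5)) = 7*((g - 5*k) + 5) = 7*(5 + g - 5*k) = 35 - 35*k + 7*g)
I(Q, r) = -10 + 173*r (I(Q, r) = 173*r + 2*(-5) = 173*r - 10 = -10 + 173*r)
I(164, -217) + Y(-57, -126) = (-10 + 173*(-217)) + (35 - 35*(-126) + 7*(-57)) = (-10 - 37541) + (35 + 4410 - 399) = -37551 + 4046 = -33505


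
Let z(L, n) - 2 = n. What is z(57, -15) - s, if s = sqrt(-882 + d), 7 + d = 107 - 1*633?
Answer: -13 - I*sqrt(1415) ≈ -13.0 - 37.617*I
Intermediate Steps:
z(L, n) = 2 + n
d = -533 (d = -7 + (107 - 1*633) = -7 + (107 - 633) = -7 - 526 = -533)
s = I*sqrt(1415) (s = sqrt(-882 - 533) = sqrt(-1415) = I*sqrt(1415) ≈ 37.616*I)
z(57, -15) - s = (2 - 15) - I*sqrt(1415) = -13 - I*sqrt(1415)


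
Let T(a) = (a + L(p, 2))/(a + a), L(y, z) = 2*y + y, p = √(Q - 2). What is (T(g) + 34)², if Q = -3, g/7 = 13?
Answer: 9856449/8281 + 207*I*√5/182 ≈ 1190.2 + 2.5432*I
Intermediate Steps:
g = 91 (g = 7*13 = 91)
p = I*√5 (p = √(-3 - 2) = √(-5) = I*√5 ≈ 2.2361*I)
L(y, z) = 3*y
T(a) = (a + 3*I*√5)/(2*a) (T(a) = (a + 3*(I*√5))/(a + a) = (a + 3*I*√5)/((2*a)) = (a + 3*I*√5)*(1/(2*a)) = (a + 3*I*√5)/(2*a))
(T(g) + 34)² = ((½)*(91 + 3*I*√5)/91 + 34)² = ((½)*(1/91)*(91 + 3*I*√5) + 34)² = ((½ + 3*I*√5/182) + 34)² = (69/2 + 3*I*√5/182)²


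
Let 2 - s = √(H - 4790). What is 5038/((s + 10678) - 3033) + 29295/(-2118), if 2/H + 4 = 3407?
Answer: -616931908979209/46834204587090 + 20152*I*√385209391/66337400265 ≈ -13.173 + 0.0059622*I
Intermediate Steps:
H = 2/3403 (H = 2/(-4 + 3407) = 2/3403 ≈ 0.00058772)
s = 2 - 12*I*√385209391/3403 (s = 2 - √(2/3403 - 4790) = 2 - √(-16300368/3403) = 2 - 12*I*√385209391/3403 ≈ 2.0 - 69.21*I)
5038/((s + 10678) - 3033) + 29295/(-2118) = 5038/(((2 - 12*I*√385209391/3403) + 10678) - 3033) + 29295/(-2118) = 5038/((10680 - 12*I*√385209391/3403) - 3033) + 29295*(-1/2118) = 5038/(7647 - 12*I*√385209391/3403) - 9765/706 = -9765/706 + 5038/(7647 - 12*I*√385209391/3403)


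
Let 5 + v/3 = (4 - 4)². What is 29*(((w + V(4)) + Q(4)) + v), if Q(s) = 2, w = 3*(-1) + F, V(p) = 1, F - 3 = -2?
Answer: -406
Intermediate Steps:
v = -15 (v = -15 + 3*(4 - 4)² = -15 + 3*0² = -15 + 3*0 = -15 + 0 = -15)
F = 1 (F = 3 - 2 = 1)
w = -2 (w = 3*(-1) + 1 = -3 + 1 = -2)
29*(((w + V(4)) + Q(4)) + v) = 29*(((-2 + 1) + 2) - 15) = 29*((-1 + 2) - 15) = 29*(1 - 15) = 29*(-14) = -406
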